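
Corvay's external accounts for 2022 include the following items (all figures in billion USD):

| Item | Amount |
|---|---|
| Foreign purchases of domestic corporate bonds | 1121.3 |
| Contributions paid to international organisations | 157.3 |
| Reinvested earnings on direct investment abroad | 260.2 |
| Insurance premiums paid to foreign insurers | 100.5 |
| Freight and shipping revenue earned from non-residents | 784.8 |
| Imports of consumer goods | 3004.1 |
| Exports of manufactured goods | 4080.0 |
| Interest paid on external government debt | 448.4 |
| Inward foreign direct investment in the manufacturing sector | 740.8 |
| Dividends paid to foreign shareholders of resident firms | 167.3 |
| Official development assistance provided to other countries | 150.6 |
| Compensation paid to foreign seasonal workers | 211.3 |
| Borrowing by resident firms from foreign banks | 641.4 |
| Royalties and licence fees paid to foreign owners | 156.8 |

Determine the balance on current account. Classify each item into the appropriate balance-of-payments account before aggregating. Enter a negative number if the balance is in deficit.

Goods: -3004.1 + 4080.0 = 1075.9
Services: 784.8 - 100.5 - 156.8 = 527.5
Primary income: -167.3 - 211.3 - 448.4 + 260.2 = -566.8
Secondary income: -157.3 - 150.6 = -307.9
Current account = 1075.9 + 527.5 + (-566.8) + (-307.9) = 728.7
(Excluded from the current account — financial account: foreign purchases of domestic corporate bonds 1121.3, inward foreign direct investment in the manufacturing sector 740.8, borrowing by resident firms from foreign banks 641.4.)

728.7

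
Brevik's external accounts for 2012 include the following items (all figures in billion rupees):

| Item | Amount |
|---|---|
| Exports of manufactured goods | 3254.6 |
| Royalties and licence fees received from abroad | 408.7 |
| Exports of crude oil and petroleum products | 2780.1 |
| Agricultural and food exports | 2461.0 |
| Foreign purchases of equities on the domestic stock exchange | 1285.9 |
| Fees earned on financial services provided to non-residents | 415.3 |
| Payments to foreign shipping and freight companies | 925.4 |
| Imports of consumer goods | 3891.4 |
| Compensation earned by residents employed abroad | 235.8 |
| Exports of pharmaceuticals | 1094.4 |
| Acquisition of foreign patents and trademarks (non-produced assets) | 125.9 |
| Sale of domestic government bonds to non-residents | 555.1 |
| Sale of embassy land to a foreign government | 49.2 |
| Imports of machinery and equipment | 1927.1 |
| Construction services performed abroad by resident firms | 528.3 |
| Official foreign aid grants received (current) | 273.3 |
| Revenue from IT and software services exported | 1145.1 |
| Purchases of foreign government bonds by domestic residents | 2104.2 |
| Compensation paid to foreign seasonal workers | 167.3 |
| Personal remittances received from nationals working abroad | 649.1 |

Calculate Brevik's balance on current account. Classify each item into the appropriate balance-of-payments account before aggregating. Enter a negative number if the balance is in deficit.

Goods: 2461.0 + 1094.4 - 1927.1 + 2780.1 - 3891.4 + 3254.6 = 3771.6
Services: 408.7 + 1145.1 + 528.3 - 925.4 + 415.3 = 1572.0
Primary income: -167.3 + 235.8 = 68.5
Secondary income: 273.3 + 649.1 = 922.4
Current account = 3771.6 + 1572.0 + 68.5 + 922.4 = 6334.5
(Excluded from the current account — financial account: foreign purchases of equities on the domestic stock exchange 1285.9, sale of domestic government bonds to non-residents 555.1, purchases of foreign government bonds by domestic residents 2104.2; capital account: acquisition of foreign patents and trademarks (non-produced assets) 125.9, sale of embassy land to a foreign government 49.2.)

6334.5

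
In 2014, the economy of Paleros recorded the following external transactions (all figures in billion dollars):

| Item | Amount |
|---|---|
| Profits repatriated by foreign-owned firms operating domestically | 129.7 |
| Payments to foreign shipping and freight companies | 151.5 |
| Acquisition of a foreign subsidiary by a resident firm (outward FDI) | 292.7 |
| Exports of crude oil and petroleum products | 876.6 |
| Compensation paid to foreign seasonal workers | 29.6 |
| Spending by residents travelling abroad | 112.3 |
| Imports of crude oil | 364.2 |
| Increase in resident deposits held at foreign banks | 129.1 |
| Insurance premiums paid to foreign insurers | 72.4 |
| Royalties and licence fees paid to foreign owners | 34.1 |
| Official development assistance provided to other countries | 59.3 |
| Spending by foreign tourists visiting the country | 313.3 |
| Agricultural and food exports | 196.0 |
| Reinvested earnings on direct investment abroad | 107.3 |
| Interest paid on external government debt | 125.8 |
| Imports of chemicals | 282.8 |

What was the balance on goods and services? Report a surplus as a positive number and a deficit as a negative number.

Goods: -364.2 + 876.6 - 282.8 + 196.0 = 425.6
Services: -72.4 - 112.3 - 34.1 - 151.5 + 313.3 = -57.0
Trade balance = 425.6 + (-57.0) = 368.6
(Excluded from the trade balance — primary income: profits repatriated by foreign-owned firms operating domestically 129.7, compensation paid to foreign seasonal workers 29.6, reinvested earnings on direct investment abroad 107.3, interest paid on external government debt 125.8; financial account: acquisition of a foreign subsidiary by a resident firm (outward FDI) 292.7, increase in resident deposits held at foreign banks 129.1; secondary income: official development assistance provided to other countries 59.3.)

368.6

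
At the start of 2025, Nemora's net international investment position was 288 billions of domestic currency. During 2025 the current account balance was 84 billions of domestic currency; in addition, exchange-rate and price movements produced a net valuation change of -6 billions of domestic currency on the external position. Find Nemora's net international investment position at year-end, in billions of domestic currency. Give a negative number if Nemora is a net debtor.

Change in NIIP = current account + net valuation change = 84 + (-6) = 78
End-of-year NIIP = 288 + 78 = 366

366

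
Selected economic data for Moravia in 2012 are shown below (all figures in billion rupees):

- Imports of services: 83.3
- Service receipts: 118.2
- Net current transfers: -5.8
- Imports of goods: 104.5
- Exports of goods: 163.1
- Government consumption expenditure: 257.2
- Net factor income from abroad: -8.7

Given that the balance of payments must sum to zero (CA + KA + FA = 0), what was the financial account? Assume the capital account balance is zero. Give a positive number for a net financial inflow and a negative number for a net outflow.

Goods balance = 163.1 - 104.5 = 58.6
Services balance = 118.2 - 83.3 = 34.9
Trade balance (goods + services) = 58.6 + 34.9 = 93.5
Net primary income = -8.7
Net secondary income = -5.8
Current account = 93.5 + (-8.7) + (-5.8) = 79.0
Financial account = -(79.0) = -79.0

-79.0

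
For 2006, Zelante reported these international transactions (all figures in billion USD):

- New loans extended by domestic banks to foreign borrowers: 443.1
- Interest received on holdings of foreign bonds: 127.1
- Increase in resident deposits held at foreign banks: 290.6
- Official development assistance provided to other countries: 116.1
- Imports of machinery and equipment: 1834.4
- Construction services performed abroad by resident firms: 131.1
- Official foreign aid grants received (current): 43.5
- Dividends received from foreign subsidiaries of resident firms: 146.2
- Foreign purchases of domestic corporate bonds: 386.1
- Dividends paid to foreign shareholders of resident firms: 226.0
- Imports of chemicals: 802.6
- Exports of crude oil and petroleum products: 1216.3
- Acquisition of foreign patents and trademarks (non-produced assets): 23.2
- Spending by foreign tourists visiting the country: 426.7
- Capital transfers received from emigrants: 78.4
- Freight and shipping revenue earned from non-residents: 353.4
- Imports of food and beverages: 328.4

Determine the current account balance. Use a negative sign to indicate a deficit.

-863.2

Goods: -802.6 + 1216.3 - 328.4 - 1834.4 = -1749.1
Services: 131.1 + 353.4 + 426.7 = 911.2
Primary income: 146.2 + 127.1 - 226.0 = 47.3
Secondary income: 43.5 - 116.1 = -72.6
Current account = (-1749.1) + 911.2 + 47.3 + (-72.6) = -863.2
(Excluded from the current account — financial account: new loans extended by domestic banks to foreign borrowers 443.1, increase in resident deposits held at foreign banks 290.6, foreign purchases of domestic corporate bonds 386.1; capital account: acquisition of foreign patents and trademarks (non-produced assets) 23.2, capital transfers received from emigrants 78.4.)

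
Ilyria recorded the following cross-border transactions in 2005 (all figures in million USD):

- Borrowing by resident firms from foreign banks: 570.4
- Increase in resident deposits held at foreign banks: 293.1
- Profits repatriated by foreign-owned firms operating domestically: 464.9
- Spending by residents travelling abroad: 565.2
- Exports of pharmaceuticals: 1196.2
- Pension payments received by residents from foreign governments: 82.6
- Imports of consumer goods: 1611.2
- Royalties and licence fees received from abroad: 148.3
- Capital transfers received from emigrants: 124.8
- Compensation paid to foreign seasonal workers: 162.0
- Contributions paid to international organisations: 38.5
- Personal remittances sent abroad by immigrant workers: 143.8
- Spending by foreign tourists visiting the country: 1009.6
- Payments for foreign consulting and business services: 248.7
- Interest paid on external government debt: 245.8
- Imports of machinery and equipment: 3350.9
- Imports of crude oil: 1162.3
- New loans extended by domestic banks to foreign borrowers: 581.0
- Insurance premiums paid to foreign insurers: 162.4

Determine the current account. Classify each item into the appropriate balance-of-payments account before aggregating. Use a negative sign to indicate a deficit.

Goods: -1162.3 - 3350.9 - 1611.2 + 1196.2 = -4928.2
Services: 148.3 - 565.2 - 248.7 + 1009.6 - 162.4 = 181.6
Primary income: -245.8 - 162.0 - 464.9 = -872.7
Secondary income: -143.8 - 38.5 + 82.6 = -99.7
Current account = (-4928.2) + 181.6 + (-872.7) + (-99.7) = -5719.0
(Excluded from the current account — financial account: borrowing by resident firms from foreign banks 570.4, increase in resident deposits held at foreign banks 293.1, new loans extended by domestic banks to foreign borrowers 581.0; capital account: capital transfers received from emigrants 124.8.)

-5719.0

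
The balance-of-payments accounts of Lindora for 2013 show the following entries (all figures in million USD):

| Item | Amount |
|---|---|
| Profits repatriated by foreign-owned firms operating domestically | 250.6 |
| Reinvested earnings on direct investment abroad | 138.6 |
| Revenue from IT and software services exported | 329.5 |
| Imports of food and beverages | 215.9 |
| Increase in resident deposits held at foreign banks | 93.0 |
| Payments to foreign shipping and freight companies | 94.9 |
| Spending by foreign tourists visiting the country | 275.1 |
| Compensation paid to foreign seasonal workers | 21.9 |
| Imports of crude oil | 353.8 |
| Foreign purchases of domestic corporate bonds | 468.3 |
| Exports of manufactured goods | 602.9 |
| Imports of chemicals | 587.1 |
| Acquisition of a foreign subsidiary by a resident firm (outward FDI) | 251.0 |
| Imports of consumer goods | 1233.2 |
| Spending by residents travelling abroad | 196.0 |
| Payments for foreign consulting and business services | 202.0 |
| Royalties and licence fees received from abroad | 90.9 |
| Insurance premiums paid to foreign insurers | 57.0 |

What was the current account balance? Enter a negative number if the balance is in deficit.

Goods: 602.9 - 353.8 - 1233.2 - 215.9 - 587.1 = -1787.1
Services: -202.0 - 57.0 - 196.0 + 90.9 - 94.9 + 329.5 + 275.1 = 145.6
Primary income: -21.9 - 250.6 + 138.6 = -133.9
Current account = (-1787.1) + 145.6 + (-133.9) = -1775.4
(Excluded from the current account — financial account: increase in resident deposits held at foreign banks 93.0, foreign purchases of domestic corporate bonds 468.3, acquisition of a foreign subsidiary by a resident firm (outward FDI) 251.0.)

-1775.4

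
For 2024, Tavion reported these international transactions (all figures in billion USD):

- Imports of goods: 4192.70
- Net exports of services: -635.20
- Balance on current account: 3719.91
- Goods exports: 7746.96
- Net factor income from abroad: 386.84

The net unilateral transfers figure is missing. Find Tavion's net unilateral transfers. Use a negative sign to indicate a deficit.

Current account = goods balance + services balance + net primary income + net secondary income
Sum of the known components = 3305.90
Net unilateral transfers = CA - (known components) = 3719.91 - 3305.90 = 414.01

414.01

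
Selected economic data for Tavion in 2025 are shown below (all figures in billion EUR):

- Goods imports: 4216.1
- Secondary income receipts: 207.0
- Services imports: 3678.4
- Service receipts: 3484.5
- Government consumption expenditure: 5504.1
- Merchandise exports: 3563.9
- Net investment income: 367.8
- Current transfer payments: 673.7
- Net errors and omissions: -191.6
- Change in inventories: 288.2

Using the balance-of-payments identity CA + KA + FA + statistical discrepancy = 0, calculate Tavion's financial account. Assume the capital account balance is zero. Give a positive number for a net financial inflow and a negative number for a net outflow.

1136.6

Goods balance = 3563.9 - 4216.1 = -652.2
Services balance = 3484.5 - 3678.4 = -193.9
Trade balance (goods + services) = -652.2 + (-193.9) = -846.1
Net primary income = 367.8
Net secondary income = 207.0 - 673.7 = -466.7
Current account = -846.1 + 367.8 + (-466.7) = -945.0
Financial account = -(-945.0 + (-191.6)) = 1136.6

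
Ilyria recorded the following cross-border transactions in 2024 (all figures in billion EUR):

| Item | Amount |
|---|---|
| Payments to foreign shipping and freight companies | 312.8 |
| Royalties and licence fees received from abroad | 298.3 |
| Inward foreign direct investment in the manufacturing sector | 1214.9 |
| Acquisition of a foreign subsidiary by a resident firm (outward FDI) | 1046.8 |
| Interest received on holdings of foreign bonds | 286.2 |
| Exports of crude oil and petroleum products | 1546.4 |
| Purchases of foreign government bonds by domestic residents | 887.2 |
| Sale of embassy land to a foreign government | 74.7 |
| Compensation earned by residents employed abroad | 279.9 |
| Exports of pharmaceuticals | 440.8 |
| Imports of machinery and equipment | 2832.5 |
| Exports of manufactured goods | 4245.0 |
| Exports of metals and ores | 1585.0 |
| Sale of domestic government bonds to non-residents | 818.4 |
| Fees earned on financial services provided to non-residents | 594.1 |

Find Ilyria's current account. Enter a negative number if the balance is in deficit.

6130.4

Goods: -2832.5 + 1585.0 + 440.8 + 4245.0 + 1546.4 = 4984.7
Services: 594.1 + 298.3 - 312.8 = 579.6
Primary income: 286.2 + 279.9 = 566.1
Current account = 4984.7 + 579.6 + 566.1 = 6130.4
(Excluded from the current account — financial account: inward foreign direct investment in the manufacturing sector 1214.9, acquisition of a foreign subsidiary by a resident firm (outward FDI) 1046.8, purchases of foreign government bonds by domestic residents 887.2, sale of domestic government bonds to non-residents 818.4; capital account: sale of embassy land to a foreign government 74.7.)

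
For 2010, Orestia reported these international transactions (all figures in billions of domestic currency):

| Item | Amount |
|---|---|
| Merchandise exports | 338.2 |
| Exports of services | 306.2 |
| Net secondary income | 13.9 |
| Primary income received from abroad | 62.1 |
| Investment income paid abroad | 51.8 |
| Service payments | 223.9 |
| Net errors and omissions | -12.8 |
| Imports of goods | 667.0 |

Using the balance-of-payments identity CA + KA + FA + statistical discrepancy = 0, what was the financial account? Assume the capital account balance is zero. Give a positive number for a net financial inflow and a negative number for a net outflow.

Goods balance = 338.2 - 667.0 = -328.8
Services balance = 306.2 - 223.9 = 82.3
Trade balance (goods + services) = -328.8 + 82.3 = -246.5
Net primary income = 62.1 - 51.8 = 10.3
Net secondary income = 13.9
Current account = -246.5 + 10.3 + 13.9 = -222.3
Financial account = -(-222.3 + (-12.8)) = 235.1

235.1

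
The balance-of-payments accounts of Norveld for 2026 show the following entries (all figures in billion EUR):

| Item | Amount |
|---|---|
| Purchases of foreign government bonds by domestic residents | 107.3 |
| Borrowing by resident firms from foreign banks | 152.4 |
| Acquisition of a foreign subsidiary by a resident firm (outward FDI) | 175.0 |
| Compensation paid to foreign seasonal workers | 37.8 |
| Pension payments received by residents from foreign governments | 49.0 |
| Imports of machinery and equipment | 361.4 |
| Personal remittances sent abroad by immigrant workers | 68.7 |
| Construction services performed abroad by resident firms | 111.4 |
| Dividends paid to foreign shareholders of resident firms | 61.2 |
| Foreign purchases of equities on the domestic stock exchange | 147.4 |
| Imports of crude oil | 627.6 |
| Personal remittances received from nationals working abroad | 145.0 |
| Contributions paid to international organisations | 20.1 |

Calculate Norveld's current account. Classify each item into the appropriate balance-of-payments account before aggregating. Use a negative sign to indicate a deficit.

Goods: -627.6 - 361.4 = -989.0
Services: 111.4
Primary income: -37.8 - 61.2 = -99.0
Secondary income: 49.0 + 145.0 - 68.7 - 20.1 = 105.2
Current account = (-989.0) + 111.4 + (-99.0) + 105.2 = -871.4
(Excluded from the current account — financial account: purchases of foreign government bonds by domestic residents 107.3, borrowing by resident firms from foreign banks 152.4, acquisition of a foreign subsidiary by a resident firm (outward FDI) 175.0, foreign purchases of equities on the domestic stock exchange 147.4.)

-871.4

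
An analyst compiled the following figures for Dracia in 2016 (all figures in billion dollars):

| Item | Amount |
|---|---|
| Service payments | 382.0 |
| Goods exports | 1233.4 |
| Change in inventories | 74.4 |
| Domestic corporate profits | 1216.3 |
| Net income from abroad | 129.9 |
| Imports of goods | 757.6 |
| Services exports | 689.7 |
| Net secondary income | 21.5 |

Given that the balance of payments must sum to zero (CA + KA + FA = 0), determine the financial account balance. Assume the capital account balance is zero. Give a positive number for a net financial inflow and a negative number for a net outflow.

-934.9

Goods balance = 1233.4 - 757.6 = 475.8
Services balance = 689.7 - 382.0 = 307.7
Trade balance (goods + services) = 475.8 + 307.7 = 783.5
Net primary income = 129.9
Net secondary income = 21.5
Current account = 783.5 + 129.9 + 21.5 = 934.9
Financial account = -(934.9) = -934.9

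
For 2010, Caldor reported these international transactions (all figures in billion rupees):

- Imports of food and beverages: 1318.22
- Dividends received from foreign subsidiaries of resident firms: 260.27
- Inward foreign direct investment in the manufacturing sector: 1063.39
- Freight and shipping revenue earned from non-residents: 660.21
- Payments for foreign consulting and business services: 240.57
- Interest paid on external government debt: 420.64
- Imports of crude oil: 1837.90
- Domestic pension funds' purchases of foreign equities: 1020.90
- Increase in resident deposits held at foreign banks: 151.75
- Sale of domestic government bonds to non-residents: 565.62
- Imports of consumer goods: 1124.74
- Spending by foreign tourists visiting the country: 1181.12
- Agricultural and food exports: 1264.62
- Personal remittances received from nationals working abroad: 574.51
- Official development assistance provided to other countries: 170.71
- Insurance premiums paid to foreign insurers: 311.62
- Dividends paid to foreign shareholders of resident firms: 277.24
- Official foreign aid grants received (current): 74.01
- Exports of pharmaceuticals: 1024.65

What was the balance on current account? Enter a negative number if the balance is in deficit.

-662.25

Goods: -1837.90 + 1264.62 - 1124.74 - 1318.22 + 1024.65 = -1991.59
Services: -240.57 - 311.62 + 1181.12 + 660.21 = 1289.14
Primary income: -277.24 - 420.64 + 260.27 = -437.61
Secondary income: -170.71 + 574.51 + 74.01 = 477.81
Current account = (-1991.59) + 1289.14 + (-437.61) + 477.81 = -662.25
(Excluded from the current account — financial account: inward foreign direct investment in the manufacturing sector 1063.39, domestic pension funds' purchases of foreign equities 1020.90, increase in resident deposits held at foreign banks 151.75, sale of domestic government bonds to non-residents 565.62.)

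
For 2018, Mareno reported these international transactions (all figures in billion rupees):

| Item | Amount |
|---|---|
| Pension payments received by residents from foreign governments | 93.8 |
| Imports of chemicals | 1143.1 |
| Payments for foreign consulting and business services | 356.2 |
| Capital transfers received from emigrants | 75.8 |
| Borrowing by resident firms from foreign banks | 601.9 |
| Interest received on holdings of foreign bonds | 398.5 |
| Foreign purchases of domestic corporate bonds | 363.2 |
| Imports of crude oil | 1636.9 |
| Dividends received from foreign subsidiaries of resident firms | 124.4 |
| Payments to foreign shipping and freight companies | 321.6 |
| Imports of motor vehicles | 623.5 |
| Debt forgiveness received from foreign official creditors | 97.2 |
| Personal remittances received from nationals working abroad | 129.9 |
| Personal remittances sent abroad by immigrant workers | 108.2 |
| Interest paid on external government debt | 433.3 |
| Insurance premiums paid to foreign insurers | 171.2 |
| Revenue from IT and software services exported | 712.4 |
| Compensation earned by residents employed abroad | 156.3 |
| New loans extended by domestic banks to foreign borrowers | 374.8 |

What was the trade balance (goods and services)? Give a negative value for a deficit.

-3540.1

Goods: -623.5 - 1143.1 - 1636.9 = -3403.5
Services: -356.2 - 171.2 - 321.6 + 712.4 = -136.6
Trade balance = -3403.5 + (-136.6) = -3540.1
(Excluded from the trade balance — secondary income: pension payments received by residents from foreign governments 93.8, personal remittances received from nationals working abroad 129.9, personal remittances sent abroad by immigrant workers 108.2; capital account: capital transfers received from emigrants 75.8, debt forgiveness received from foreign official creditors 97.2; financial account: borrowing by resident firms from foreign banks 601.9, foreign purchases of domestic corporate bonds 363.2, new loans extended by domestic banks to foreign borrowers 374.8; primary income: interest received on holdings of foreign bonds 398.5, dividends received from foreign subsidiaries of resident firms 124.4, interest paid on external government debt 433.3, compensation earned by residents employed abroad 156.3.)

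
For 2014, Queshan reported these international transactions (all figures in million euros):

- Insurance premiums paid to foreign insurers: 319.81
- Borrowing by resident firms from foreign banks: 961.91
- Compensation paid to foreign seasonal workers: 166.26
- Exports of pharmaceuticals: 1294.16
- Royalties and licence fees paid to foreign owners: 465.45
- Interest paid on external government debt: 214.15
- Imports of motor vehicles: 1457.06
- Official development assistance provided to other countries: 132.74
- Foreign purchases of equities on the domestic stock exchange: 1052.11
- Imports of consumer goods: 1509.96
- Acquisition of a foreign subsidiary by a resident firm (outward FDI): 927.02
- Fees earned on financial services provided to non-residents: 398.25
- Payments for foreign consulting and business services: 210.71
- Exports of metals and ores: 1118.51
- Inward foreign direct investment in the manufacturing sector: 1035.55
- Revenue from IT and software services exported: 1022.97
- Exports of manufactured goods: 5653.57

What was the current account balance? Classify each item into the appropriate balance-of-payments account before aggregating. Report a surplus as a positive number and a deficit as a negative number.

Goods: 1294.16 + 5653.57 - 1457.06 - 1509.96 + 1118.51 = 5099.22
Services: 398.25 - 465.45 + 1022.97 - 319.81 - 210.71 = 425.25
Primary income: -214.15 - 166.26 = -380.41
Secondary income: -132.74
Current account = 5099.22 + 425.25 + (-380.41) + (-132.74) = 5011.32
(Excluded from the current account — financial account: borrowing by resident firms from foreign banks 961.91, foreign purchases of equities on the domestic stock exchange 1052.11, acquisition of a foreign subsidiary by a resident firm (outward FDI) 927.02, inward foreign direct investment in the manufacturing sector 1035.55.)

5011.32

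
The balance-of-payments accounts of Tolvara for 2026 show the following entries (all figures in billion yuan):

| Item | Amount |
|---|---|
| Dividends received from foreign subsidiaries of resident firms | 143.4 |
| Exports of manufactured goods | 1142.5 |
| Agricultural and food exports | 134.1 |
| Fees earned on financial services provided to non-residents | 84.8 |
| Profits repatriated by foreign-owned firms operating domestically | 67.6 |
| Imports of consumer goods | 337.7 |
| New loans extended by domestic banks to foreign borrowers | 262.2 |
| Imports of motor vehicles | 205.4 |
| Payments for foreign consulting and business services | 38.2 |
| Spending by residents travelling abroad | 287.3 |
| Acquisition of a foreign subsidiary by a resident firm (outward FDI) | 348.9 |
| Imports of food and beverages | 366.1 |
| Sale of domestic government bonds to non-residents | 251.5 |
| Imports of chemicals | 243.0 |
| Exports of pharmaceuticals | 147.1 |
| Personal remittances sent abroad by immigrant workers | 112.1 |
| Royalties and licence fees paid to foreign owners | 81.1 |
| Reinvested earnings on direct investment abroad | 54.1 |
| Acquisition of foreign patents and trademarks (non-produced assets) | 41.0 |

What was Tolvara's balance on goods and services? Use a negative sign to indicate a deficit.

-50.3

Goods: -243.0 - 205.4 + 1142.5 + 134.1 - 366.1 - 337.7 + 147.1 = 271.5
Services: -287.3 - 38.2 - 81.1 + 84.8 = -321.8
Trade balance = 271.5 + (-321.8) = -50.3
(Excluded from the trade balance — primary income: dividends received from foreign subsidiaries of resident firms 143.4, profits repatriated by foreign-owned firms operating domestically 67.6, reinvested earnings on direct investment abroad 54.1; financial account: new loans extended by domestic banks to foreign borrowers 262.2, acquisition of a foreign subsidiary by a resident firm (outward FDI) 348.9, sale of domestic government bonds to non-residents 251.5; secondary income: personal remittances sent abroad by immigrant workers 112.1; capital account: acquisition of foreign patents and trademarks (non-produced assets) 41.0.)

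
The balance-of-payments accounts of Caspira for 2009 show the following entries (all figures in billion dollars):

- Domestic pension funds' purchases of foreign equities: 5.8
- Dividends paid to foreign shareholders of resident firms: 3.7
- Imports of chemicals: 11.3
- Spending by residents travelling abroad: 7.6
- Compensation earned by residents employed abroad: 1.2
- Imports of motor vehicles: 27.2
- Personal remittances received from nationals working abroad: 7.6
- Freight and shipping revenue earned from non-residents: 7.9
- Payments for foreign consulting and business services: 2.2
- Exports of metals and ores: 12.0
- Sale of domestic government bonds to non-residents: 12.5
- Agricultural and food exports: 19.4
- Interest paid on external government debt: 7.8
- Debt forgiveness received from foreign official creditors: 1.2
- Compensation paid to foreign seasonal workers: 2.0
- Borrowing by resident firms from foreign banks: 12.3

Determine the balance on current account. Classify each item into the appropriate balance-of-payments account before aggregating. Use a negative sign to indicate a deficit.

-13.7

Goods: -11.3 + 12.0 - 27.2 + 19.4 = -7.1
Services: 7.9 - 2.2 - 7.6 = -1.9
Primary income: 1.2 - 7.8 - 3.7 - 2.0 = -12.3
Secondary income: 7.6
Current account = (-7.1) + (-1.9) + (-12.3) + 7.6 = -13.7
(Excluded from the current account — financial account: domestic pension funds' purchases of foreign equities 5.8, sale of domestic government bonds to non-residents 12.5, borrowing by resident firms from foreign banks 12.3; capital account: debt forgiveness received from foreign official creditors 1.2.)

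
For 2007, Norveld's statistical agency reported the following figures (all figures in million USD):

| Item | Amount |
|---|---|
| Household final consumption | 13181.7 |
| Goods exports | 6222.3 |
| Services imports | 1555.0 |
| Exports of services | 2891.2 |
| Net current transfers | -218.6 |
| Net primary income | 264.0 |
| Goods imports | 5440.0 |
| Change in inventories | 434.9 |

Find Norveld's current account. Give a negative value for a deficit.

2163.9

Goods balance = 6222.3 - 5440.0 = 782.3
Services balance = 2891.2 - 1555.0 = 1336.2
Trade balance (goods + services) = 782.3 + 1336.2 = 2118.5
Net primary income = 264.0
Net secondary income = -218.6
Current account = 2118.5 + 264.0 + (-218.6) = 2163.9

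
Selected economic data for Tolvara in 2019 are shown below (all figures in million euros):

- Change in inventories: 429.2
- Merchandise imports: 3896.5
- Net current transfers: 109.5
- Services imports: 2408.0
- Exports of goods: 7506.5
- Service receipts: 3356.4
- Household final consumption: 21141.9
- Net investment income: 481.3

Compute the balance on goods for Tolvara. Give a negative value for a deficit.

Goods balance = 7506.5 - 3896.5 = 3610.0

3610.0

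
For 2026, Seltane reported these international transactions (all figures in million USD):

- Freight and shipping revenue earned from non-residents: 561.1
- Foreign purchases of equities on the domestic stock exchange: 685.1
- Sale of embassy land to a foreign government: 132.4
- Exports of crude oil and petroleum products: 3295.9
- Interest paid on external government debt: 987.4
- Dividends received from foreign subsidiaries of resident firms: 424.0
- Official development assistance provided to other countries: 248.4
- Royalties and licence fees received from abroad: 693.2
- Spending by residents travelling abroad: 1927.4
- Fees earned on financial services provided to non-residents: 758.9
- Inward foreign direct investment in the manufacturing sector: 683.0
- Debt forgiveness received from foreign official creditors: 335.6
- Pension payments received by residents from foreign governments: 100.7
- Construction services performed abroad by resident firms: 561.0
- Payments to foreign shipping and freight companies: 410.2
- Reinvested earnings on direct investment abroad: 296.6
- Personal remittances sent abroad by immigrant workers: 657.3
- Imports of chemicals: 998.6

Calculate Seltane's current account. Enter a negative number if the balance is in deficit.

Goods: -998.6 + 3295.9 = 2297.3
Services: -410.2 + 561.0 + 561.1 + 758.9 - 1927.4 + 693.2 = 236.6
Primary income: 296.6 + 424.0 - 987.4 = -266.8
Secondary income: 100.7 - 657.3 - 248.4 = -805.0
Current account = 2297.3 + 236.6 + (-266.8) + (-805.0) = 1462.1
(Excluded from the current account — financial account: foreign purchases of equities on the domestic stock exchange 685.1, inward foreign direct investment in the manufacturing sector 683.0; capital account: sale of embassy land to a foreign government 132.4, debt forgiveness received from foreign official creditors 335.6.)

1462.1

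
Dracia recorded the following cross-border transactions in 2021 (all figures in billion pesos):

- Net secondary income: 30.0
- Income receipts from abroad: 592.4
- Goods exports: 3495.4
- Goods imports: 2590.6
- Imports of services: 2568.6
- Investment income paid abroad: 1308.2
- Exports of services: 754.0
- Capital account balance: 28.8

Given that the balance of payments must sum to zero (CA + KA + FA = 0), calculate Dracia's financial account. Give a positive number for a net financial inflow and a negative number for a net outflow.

Goods balance = 3495.4 - 2590.6 = 904.8
Services balance = 754.0 - 2568.6 = -1814.6
Trade balance (goods + services) = 904.8 + (-1814.6) = -909.8
Net primary income = 592.4 - 1308.2 = -715.8
Net secondary income = 30.0
Current account = -909.8 + (-715.8) + 30.0 = -1595.6
Financial account = -(-1595.6 + 28.8) = 1566.8

1566.8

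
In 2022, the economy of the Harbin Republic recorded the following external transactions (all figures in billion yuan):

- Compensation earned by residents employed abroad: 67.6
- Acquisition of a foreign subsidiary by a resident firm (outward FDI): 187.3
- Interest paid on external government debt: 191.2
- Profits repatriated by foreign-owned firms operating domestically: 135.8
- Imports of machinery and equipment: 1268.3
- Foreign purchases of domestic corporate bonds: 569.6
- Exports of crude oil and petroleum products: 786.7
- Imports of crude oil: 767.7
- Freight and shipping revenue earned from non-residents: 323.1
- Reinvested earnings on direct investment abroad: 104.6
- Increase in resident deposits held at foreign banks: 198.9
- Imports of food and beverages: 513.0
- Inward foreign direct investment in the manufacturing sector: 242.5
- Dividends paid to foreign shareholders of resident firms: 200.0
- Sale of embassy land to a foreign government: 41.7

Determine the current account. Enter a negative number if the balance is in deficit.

-1794.0

Goods: 786.7 - 513.0 - 767.7 - 1268.3 = -1762.3
Services: 323.1
Primary income: 67.6 - 135.8 - 200.0 - 191.2 + 104.6 = -354.8
Current account = (-1762.3) + 323.1 + (-354.8) = -1794.0
(Excluded from the current account — financial account: acquisition of a foreign subsidiary by a resident firm (outward FDI) 187.3, foreign purchases of domestic corporate bonds 569.6, increase in resident deposits held at foreign banks 198.9, inward foreign direct investment in the manufacturing sector 242.5; capital account: sale of embassy land to a foreign government 41.7.)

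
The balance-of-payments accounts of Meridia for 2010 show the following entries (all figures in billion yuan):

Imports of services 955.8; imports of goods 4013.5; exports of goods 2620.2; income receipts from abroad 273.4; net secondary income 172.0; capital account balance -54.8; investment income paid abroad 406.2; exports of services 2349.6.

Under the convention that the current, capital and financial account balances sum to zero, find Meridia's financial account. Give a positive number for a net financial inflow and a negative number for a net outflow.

Goods balance = 2620.2 - 4013.5 = -1393.3
Services balance = 2349.6 - 955.8 = 1393.8
Trade balance (goods + services) = -1393.3 + 1393.8 = 0.5
Net primary income = 273.4 - 406.2 = -132.8
Net secondary income = 172.0
Current account = 0.5 + (-132.8) + 172.0 = 39.7
Financial account = -(39.7 + (-54.8)) = 15.1

15.1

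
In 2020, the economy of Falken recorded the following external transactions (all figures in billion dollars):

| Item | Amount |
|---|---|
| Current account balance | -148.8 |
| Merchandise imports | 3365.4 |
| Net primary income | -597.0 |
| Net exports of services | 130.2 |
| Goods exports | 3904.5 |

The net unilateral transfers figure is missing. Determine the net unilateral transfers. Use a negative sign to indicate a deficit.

-221.1

Current account = goods balance + services balance + net primary income + net secondary income
Sum of the known components = 72.3
Net unilateral transfers = CA - (known components) = -148.8 - 72.3 = -221.1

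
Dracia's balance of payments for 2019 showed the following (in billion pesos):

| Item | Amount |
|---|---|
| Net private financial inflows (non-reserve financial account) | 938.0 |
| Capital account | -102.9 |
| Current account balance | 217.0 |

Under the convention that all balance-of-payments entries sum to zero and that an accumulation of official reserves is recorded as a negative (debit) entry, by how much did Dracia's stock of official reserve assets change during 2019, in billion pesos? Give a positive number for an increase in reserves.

Official reserve transactions balance = -(217.0 + (-102.9) + 938.0) = -1052.1
An accumulation of reserves is recorded as a debit (negative entry), so the change in the stock of reserves is the negative of that balance.
Change in official reserves = -(-1052.1) = 1052.1

1052.1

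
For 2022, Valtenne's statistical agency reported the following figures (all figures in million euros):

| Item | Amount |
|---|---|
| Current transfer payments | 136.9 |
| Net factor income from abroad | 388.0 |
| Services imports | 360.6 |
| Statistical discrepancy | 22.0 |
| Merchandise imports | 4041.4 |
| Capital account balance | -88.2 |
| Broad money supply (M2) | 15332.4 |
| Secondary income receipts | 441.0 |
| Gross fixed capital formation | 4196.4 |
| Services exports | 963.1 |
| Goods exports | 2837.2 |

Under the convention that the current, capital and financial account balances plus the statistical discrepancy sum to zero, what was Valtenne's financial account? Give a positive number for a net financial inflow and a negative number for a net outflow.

Goods balance = 2837.2 - 4041.4 = -1204.2
Services balance = 963.1 - 360.6 = 602.5
Trade balance (goods + services) = -1204.2 + 602.5 = -601.7
Net primary income = 388.0
Net secondary income = 441.0 - 136.9 = 304.1
Current account = -601.7 + 388.0 + 304.1 = 90.4
Financial account = -(90.4 + (-88.2) + 22.0) = -24.2

-24.2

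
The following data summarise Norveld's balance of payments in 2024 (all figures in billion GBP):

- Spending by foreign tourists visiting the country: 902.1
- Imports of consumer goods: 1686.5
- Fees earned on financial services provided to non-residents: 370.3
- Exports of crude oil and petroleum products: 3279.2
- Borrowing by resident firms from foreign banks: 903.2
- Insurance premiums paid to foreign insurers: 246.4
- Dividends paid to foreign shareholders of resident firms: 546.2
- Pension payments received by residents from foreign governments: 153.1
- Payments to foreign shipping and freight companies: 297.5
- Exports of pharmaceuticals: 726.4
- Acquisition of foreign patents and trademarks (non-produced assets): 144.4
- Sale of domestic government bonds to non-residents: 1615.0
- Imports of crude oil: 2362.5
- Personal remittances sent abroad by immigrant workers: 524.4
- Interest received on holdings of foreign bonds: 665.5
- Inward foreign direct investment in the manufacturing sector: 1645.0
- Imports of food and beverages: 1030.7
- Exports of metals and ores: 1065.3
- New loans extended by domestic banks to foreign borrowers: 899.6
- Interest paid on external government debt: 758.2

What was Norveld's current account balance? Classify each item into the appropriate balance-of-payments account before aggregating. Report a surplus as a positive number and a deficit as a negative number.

Goods: 1065.3 - 1686.5 - 2362.5 + 726.4 + 3279.2 - 1030.7 = -8.8
Services: -297.5 - 246.4 + 370.3 + 902.1 = 728.5
Primary income: -546.2 - 758.2 + 665.5 = -638.9
Secondary income: 153.1 - 524.4 = -371.3
Current account = (-8.8) + 728.5 + (-638.9) + (-371.3) = -290.5
(Excluded from the current account — financial account: borrowing by resident firms from foreign banks 903.2, sale of domestic government bonds to non-residents 1615.0, inward foreign direct investment in the manufacturing sector 1645.0, new loans extended by domestic banks to foreign borrowers 899.6; capital account: acquisition of foreign patents and trademarks (non-produced assets) 144.4.)

-290.5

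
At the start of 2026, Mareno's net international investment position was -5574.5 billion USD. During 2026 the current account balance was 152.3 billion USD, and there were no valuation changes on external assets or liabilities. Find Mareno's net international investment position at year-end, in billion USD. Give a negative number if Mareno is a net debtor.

-5422.2

With no valuation effects, change in NIIP = current account = 152.3
End-of-year NIIP = -5574.5 + 152.3 = -5422.2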